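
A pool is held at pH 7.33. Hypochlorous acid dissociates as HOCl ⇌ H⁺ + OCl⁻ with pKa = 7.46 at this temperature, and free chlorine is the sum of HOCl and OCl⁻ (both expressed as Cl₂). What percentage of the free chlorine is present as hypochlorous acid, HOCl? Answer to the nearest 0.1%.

[OCl⁻]/[HOCl] = 10^(pH − pKa) = 10^(7.33 − 7.46) = 10^-0.13 = 0.7413.
Fraction as HOCl = 1 / (1 + 0.7413) = 0.5743.

57.4%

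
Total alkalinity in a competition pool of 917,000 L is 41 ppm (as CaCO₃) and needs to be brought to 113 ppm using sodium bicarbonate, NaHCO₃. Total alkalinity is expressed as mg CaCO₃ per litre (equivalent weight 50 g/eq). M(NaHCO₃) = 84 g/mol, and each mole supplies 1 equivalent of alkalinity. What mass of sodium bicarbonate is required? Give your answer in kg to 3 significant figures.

111 kg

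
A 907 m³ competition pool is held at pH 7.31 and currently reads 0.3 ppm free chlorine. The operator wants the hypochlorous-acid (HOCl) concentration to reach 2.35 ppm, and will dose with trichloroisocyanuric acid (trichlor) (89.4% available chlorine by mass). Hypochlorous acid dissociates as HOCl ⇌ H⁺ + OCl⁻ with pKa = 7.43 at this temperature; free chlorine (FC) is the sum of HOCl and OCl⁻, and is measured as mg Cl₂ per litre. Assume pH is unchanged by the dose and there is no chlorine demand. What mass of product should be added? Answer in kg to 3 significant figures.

3.89 kg

Volume: 907 m³ = 907,000 L.
[OCl⁻]/[HOCl] = 10^(pH − pKa) = 10^(7.31 − 7.43) = 0.7586; fraction as HOCl = 1/(1 + 0.7586) = 0.5686.
Free chlorine required for 2.35 ppm HOCl: 2.35 / 0.5686 = 4.133 ppm.
FC to add: 4.133 − 0.3 = 3.833 mg/L as Cl₂.
Cl₂ equivalent: 3.833 mg/L × 907,000 L = 3476 g.
Product at 89.4% available Cl: 3476 / 0.894 = 3888 g.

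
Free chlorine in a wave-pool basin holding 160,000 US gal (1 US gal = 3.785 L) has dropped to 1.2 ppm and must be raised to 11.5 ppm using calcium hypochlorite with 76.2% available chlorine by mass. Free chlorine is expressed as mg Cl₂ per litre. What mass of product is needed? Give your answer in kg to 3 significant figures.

8.19 kg

Volume: 160,000 US gal × 3.785 L/gal = 605,600 L.
Chlorine deficit: 11.5 − 1.2 = 10.3 ppm = 10.3 mg/L as Cl₂.
Cl₂ equivalent needed: 10.3 mg/L × 605,600 L = 6,238,000 mg = 6238 g.
Product at 76.2% available chlorine: 6238 / 0.762 = 8186 g.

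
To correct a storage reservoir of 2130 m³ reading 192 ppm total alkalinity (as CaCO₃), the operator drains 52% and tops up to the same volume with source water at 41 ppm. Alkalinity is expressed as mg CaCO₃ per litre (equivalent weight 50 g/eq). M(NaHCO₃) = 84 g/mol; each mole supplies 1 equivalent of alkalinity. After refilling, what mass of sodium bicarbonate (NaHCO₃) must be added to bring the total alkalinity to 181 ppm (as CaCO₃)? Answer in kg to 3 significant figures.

Volume: 2130 m³ = 2,130,000 L.
After draining 52% and refilling: 192 × 0.48 + 41 × 0.52 = 113.48 ppm.
Deficit to target: 181 − 113.48 = 67.52 mg/L.
As CaCO₃: 67.52 mg/L × 2,130,000 L = 143,800 g; ÷ 50 g/eq ÷ 1 = 2876 mol NaHCO₃.
Mass: 2876 × 84 = 241,600 g.

242 kg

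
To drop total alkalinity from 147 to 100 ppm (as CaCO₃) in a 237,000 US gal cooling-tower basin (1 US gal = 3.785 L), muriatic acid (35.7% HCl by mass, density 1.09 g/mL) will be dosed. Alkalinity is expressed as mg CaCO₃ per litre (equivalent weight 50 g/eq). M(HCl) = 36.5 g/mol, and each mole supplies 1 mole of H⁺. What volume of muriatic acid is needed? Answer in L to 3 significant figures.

Volume: 237,000 US gal × 3.785 L/gal = 897,045 L.
Alkalinity to neutralize: (147 − 100) = 47 mg/L as CaCO₃ × 897,045 L = 42,160 g as CaCO₃.
Equivalents of H⁺ required: 42,160 ÷ 50 g/eq = 843.2 eq = 843.2 mol HCl.
Mass of HCl: 843.2 × 36.5 = 30,780 g.
Mass of 35.7% solution: 30,780 / 0.357 = 86,210 g.
Volume: 86,210 g ÷ 1.09 g/mL = 79,090 mL.

79.1 L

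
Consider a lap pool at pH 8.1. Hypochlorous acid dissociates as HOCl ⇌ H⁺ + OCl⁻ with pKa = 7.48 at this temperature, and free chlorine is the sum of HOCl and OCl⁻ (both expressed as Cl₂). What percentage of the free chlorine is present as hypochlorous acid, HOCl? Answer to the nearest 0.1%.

19.3%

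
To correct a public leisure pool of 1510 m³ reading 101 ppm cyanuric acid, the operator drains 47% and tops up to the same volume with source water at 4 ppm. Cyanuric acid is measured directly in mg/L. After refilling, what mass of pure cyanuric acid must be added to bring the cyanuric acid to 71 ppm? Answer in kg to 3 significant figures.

23.5 kg

Volume: 1510 m³ = 1,510,000 L.
After draining 47% and refilling: 101 × 0.53 + 4 × 0.47 = 55.41 ppm.
Deficit to target: 71 − 55.41 = 15.59 mg/L.
Mass: 15.59 mg/L × 1,510,000 L = 23,540 g cyanuric acid.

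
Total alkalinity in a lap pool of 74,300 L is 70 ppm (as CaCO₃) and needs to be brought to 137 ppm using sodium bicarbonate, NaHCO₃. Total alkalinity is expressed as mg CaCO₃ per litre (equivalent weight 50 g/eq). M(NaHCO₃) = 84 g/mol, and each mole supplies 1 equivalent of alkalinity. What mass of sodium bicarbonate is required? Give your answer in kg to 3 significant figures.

Alkalinity to add: (137 − 70) = 67 mg/L as CaCO₃ × 74,300 L = 4978 g as CaCO₃.
Equivalents: 4978 g ÷ 50 g/eq = 99.56 eq.
NaHCO₃ supplies 1 eq per mole → 99.56 mol.
Mass: 99.56 mol × 84 g/mol = 8363 g.

8.36 kg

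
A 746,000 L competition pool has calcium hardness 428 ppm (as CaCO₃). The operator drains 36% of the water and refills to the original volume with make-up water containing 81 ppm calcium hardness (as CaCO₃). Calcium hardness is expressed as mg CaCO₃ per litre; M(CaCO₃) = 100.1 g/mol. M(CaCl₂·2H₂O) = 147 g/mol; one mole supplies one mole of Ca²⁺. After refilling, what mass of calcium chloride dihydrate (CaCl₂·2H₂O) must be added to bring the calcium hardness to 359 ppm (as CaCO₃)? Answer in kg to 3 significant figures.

61.3 kg

After draining 36% and refilling: 428 × 0.64 + 81 × 0.36 = 303.08 ppm.
Deficit to target: 359 − 303.08 = 55.92 mg/L.
As CaCO₃: 55.92 mg/L × 746,000 L = 41,720 g; ÷ 100.1 = 416.7 mol Ca²⁺.
Mass: 416.7 × 147 = 61,260 g.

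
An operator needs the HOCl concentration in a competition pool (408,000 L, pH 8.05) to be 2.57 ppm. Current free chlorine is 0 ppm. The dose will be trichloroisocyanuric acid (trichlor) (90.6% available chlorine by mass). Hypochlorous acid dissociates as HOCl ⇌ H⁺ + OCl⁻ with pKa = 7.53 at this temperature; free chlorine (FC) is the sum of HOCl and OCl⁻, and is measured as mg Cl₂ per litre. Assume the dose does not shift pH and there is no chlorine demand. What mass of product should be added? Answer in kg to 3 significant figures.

4.99 kg

[OCl⁻]/[HOCl] = 10^(pH − pKa) = 10^(8.05 − 7.53) = 3.311; fraction as HOCl = 1/(1 + 3.311) = 0.2319.
Free chlorine required for 2.57 ppm HOCl: 2.57 / 0.2319 = 11.08 ppm.
FC to add: 11.08 − 0 = 11.08 mg/L as Cl₂.
Cl₂ equivalent: 11.08 mg/L × 408,000 L = 4521 g.
Product at 90.6% available Cl: 4521 / 0.906 = 4990 g.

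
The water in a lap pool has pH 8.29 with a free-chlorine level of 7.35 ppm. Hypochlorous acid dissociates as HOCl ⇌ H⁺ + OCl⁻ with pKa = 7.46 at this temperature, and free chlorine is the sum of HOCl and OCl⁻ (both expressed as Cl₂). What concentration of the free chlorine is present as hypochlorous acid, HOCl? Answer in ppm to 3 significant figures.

[OCl⁻]/[HOCl] = 10^(pH − pKa) = 10^(8.29 − 7.46) = 10^0.83 = 6.761.
Fraction as HOCl = 1 / (1 + 6.761) = 0.1289.
HOCl = 0.1289 × 7.35 ppm = 0.9471 ppm.

0.947 ppm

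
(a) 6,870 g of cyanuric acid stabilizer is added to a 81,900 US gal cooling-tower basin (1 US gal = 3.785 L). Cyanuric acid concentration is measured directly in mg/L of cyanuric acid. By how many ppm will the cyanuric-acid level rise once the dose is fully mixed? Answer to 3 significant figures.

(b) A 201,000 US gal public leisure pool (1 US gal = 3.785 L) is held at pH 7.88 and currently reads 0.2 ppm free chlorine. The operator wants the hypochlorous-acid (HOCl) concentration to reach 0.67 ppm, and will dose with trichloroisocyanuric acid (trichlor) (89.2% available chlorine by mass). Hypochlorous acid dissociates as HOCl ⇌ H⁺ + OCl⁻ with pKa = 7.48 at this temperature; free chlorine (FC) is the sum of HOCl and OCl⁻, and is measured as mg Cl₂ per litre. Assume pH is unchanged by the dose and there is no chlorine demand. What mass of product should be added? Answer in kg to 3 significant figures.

(a) 22.2 ppm; (b) 1.84 kg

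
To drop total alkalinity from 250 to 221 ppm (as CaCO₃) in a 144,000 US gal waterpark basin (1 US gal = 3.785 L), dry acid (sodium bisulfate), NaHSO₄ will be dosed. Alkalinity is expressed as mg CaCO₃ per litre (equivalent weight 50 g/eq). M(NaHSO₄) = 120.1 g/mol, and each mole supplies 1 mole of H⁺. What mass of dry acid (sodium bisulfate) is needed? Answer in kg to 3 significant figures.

Volume: 144,000 US gal × 3.785 L/gal = 545,040 L.
Alkalinity to neutralize: (250 − 221) = 29 mg/L as CaCO₃ × 545,040 L = 15,810 g as CaCO₃.
Equivalents of H⁺ required: 15,810 ÷ 50 g/eq = 316.1 eq = 316.1 mol NaHSO₄.
Mass of NaHSO₄: 316.1 × 120.1 = 37,970 g.

38.0 kg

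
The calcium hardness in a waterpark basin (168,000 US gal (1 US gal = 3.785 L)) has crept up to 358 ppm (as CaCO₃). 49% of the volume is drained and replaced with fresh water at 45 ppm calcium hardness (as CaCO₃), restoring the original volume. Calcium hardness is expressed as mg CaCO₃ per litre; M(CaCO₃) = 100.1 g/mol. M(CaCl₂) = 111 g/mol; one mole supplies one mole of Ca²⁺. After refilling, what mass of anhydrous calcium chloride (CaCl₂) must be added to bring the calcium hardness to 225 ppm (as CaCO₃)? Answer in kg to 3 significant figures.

Volume: 168,000 US gal × 3.785 L/gal = 635,880 L.
After draining 49% and refilling: 358 × 0.51 + 45 × 0.49 = 204.63 ppm.
Deficit to target: 225 − 204.63 = 20.37 mg/L.
As CaCO₃: 20.37 mg/L × 635,880 L = 12,950 g; ÷ 100.1 = 129.4 mol Ca²⁺.
Mass: 129.4 × 111 = 14,360 g.

14.4 kg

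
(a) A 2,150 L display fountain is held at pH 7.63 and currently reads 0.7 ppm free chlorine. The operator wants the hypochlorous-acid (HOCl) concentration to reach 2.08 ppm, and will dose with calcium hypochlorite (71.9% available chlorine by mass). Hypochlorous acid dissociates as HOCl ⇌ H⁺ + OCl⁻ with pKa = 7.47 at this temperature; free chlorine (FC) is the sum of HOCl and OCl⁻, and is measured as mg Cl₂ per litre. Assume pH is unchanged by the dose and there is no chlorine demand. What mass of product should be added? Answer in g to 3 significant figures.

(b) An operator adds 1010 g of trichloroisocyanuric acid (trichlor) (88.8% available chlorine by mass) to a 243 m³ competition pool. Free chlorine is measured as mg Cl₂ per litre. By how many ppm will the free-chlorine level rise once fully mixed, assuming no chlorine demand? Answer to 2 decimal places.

(a) [OCl⁻]/[HOCl] = 10^(pH − pKa) = 10^(7.63 − 7.47) = 1.445; fraction as HOCl = 1/(1 + 1.445) = 0.4089.
(a) Free chlorine required for 2.08 ppm HOCl: 2.08 / 0.4089 = 5.087 ppm.
(a) FC to add: 5.087 − 0.7 = 4.387 mg/L as Cl₂.
(a) Cl₂ equivalent: 4.387 mg/L × 2,150 L = 9.431 g.
(a) Product at 71.9% available Cl: 9.431 / 0.719 = 13.12 g.

(b) Volume: 243 m³ = 243,000 L.
(b) Available chlorine delivered: 1010 g × 0.888 = 896.9 g as Cl₂.
(b) Concentration rise: 896.9 g / 243,000 L = 3.691 mg/L = 3.69 ppm.

(a) 13.1 g; (b) 3.69 ppm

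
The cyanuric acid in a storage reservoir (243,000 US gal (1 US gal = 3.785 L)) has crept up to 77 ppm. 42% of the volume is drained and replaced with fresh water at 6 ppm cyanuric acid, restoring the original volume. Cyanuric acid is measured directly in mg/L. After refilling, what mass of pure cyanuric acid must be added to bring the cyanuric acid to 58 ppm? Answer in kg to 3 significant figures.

9.95 kg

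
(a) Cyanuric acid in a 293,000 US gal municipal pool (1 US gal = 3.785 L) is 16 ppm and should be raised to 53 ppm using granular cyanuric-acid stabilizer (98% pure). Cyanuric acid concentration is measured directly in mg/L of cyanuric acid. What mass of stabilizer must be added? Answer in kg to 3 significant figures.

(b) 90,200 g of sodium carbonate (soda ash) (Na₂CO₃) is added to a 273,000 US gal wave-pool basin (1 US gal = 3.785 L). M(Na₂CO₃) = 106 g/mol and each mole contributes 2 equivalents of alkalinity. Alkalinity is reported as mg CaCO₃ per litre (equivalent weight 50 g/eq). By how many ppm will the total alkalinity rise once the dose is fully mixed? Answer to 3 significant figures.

(a) 41.9 kg; (b) 82.4 ppm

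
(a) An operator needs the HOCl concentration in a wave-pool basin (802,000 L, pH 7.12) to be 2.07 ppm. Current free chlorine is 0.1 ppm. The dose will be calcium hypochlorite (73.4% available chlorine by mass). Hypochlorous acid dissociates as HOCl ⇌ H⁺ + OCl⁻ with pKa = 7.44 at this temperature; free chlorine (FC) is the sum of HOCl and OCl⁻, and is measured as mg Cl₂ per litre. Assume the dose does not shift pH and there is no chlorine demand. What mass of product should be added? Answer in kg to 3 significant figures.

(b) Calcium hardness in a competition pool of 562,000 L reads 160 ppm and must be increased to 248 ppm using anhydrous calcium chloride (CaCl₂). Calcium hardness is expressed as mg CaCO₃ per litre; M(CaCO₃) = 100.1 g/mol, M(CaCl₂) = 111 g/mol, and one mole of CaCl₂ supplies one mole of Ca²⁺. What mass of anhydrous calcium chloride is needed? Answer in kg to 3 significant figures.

(a) 3.24 kg; (b) 54.8 kg

(a) [OCl⁻]/[HOCl] = 10^(pH − pKa) = 10^(7.12 − 7.44) = 0.4786; fraction as HOCl = 1/(1 + 0.4786) = 0.6763.
(a) Free chlorine required for 2.07 ppm HOCl: 2.07 / 0.6763 = 3.061 ppm.
(a) FC to add: 3.061 − 0.1 = 2.961 mg/L as Cl₂.
(a) Cl₂ equivalent: 2.961 mg/L × 802,000 L = 2375 g.
(a) Product at 73.4% available Cl: 2375 / 0.734 = 3235 g.

(b) Hardness to add: (248 − 160) = 88 mg/L as CaCO₃ × 562,000 L = 49,460 g as CaCO₃.
(b) Moles of Ca²⁺ (1 mol Ca²⁺ ≡ 1 mol CaCO₃): 49,460 / 100.1 g/mol = 494.1 mol.
(b) Mass of CaCl₂: 494.1 × 111 = 54,840 g.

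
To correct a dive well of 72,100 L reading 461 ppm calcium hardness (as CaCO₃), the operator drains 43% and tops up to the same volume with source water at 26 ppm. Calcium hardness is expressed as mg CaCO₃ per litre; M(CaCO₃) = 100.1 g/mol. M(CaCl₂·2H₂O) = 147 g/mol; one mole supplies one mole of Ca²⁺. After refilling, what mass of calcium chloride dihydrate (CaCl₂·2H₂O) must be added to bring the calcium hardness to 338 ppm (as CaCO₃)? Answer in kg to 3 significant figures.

6.78 kg

After draining 43% and refilling: 461 × 0.57 + 26 × 0.43 = 273.95 ppm.
Deficit to target: 338 − 273.95 = 64.05 mg/L.
As CaCO₃: 64.05 mg/L × 72,100 L = 4618 g; ÷ 100.1 = 46.13 mol Ca²⁺.
Mass: 46.13 × 147 = 6782 g.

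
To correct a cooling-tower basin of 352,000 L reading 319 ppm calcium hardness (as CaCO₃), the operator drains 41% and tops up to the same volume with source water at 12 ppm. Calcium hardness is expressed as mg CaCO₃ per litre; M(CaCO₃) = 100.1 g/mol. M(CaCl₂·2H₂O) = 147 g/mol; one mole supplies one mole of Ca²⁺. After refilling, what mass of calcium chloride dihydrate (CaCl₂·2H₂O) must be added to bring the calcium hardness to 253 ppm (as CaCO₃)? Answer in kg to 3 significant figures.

30.9 kg

After draining 41% and refilling: 319 × 0.59 + 12 × 0.41 = 193.13 ppm.
Deficit to target: 253 − 193.13 = 59.87 mg/L.
As CaCO₃: 59.87 mg/L × 352,000 L = 21,070 g; ÷ 100.1 = 210.5 mol Ca²⁺.
Mass: 210.5 × 147 = 30,950 g.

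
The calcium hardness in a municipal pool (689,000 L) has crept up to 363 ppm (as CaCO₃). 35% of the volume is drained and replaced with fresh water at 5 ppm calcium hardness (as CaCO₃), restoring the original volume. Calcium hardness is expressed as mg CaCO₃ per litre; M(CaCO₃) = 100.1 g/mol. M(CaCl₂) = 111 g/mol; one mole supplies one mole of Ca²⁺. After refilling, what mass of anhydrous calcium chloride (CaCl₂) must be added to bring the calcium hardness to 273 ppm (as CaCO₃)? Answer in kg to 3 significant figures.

27.0 kg

After draining 35% and refilling: 363 × 0.65 + 5 × 0.35 = 237.7 ppm.
Deficit to target: 273 − 237.7 = 35.3 mg/L.
As CaCO₃: 35.3 mg/L × 689,000 L = 24,320 g; ÷ 100.1 = 243 mol Ca²⁺.
Mass: 243 × 111 = 26,970 g.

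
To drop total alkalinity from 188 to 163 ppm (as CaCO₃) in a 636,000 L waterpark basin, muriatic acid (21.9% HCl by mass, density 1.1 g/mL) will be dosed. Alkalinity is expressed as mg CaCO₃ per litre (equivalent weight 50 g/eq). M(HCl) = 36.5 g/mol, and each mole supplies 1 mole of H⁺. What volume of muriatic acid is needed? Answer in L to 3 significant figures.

48.2 L

Alkalinity to neutralize: (188 − 163) = 25 mg/L as CaCO₃ × 636,000 L = 15,900 g as CaCO₃.
Equivalents of H⁺ required: 15,900 ÷ 50 g/eq = 318 eq = 318 mol HCl.
Mass of HCl: 318 × 36.5 = 11,610 g.
Mass of 21.9% solution: 11,610 / 0.219 = 53,000 g.
Volume: 53,000 g ÷ 1.1 g/mL = 48,180 mL.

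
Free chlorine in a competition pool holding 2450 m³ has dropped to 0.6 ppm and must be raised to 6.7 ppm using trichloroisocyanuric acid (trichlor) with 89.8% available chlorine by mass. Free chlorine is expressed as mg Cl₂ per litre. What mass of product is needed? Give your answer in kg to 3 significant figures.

16.6 kg

Volume: 2450 m³ = 2,450,000 L.
Chlorine deficit: 6.7 − 0.6 = 6.1 ppm = 6.1 mg/L as Cl₂.
Cl₂ equivalent needed: 6.1 mg/L × 2,450,000 L = 14,940,000 mg = 14,940 g.
Product at 89.8% available chlorine: 14,940 / 0.898 = 16,640 g.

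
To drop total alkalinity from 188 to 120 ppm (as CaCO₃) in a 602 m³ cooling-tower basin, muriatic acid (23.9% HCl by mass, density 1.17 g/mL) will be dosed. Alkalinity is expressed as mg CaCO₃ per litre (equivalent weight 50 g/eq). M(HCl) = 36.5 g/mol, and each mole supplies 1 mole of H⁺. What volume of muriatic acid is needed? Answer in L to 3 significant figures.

107 L

Volume: 602 m³ = 602,000 L.
Alkalinity to neutralize: (188 − 120) = 68 mg/L as CaCO₃ × 602,000 L = 40,940 g as CaCO₃.
Equivalents of H⁺ required: 40,940 ÷ 50 g/eq = 818.7 eq = 818.7 mol HCl.
Mass of HCl: 818.7 × 36.5 = 29,880 g.
Mass of 23.9% solution: 29,880 / 0.239 = 125,000 g.
Volume: 125,000 g ÷ 1.17 g/mL = 106,900 mL.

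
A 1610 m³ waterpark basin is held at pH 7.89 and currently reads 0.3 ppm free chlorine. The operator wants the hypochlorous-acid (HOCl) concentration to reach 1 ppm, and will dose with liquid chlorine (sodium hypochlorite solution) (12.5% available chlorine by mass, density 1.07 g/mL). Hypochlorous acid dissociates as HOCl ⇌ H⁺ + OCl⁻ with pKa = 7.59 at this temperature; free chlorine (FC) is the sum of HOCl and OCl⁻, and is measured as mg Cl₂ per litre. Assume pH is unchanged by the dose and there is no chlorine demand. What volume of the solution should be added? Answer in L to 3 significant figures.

32.4 L

Volume: 1610 m³ = 1,610,000 L.
[OCl⁻]/[HOCl] = 10^(pH − pKa) = 10^(7.89 − 7.59) = 1.995; fraction as HOCl = 1/(1 + 1.995) = 0.3339.
Free chlorine required for 1 ppm HOCl: 1 / 0.3339 = 2.995 ppm.
FC to add: 2.995 − 0.3 = 2.695 mg/L as Cl₂.
Cl₂ equivalent: 2.695 mg/L × 1,610,000 L = 4339 g.
Product at 12.5% available Cl: 4339 / 0.125 = 34,710 g.
Volume: 34,710 g ÷ 1.07 g/mL = 32,440 mL.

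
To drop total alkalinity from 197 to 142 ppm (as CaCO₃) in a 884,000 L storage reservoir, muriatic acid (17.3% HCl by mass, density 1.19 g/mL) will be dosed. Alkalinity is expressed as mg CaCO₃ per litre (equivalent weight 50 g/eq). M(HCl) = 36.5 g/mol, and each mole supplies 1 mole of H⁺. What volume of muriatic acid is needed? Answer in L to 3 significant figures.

172 L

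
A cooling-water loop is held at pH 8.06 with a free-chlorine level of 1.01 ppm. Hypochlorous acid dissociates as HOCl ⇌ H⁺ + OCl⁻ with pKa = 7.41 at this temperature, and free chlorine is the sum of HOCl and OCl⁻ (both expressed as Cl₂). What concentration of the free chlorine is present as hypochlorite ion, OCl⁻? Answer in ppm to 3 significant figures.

[OCl⁻]/[HOCl] = 10^(pH − pKa) = 10^(8.06 − 7.41) = 10^0.65 = 4.467.
Fraction as HOCl = 1 / (1 + 4.467) = 0.1829.
OCl⁻ = (1 − 0.1829) × 1.01 ppm = 0.8252 ppm.

0.825 ppm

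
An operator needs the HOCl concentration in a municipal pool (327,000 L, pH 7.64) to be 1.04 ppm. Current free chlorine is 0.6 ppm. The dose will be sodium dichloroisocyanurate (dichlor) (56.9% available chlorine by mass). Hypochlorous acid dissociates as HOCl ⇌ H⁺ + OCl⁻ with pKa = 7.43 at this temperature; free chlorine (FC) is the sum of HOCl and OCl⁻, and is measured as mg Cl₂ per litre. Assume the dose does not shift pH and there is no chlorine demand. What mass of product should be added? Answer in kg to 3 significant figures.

1.22 kg

[OCl⁻]/[HOCl] = 10^(pH − pKa) = 10^(7.64 − 7.43) = 1.622; fraction as HOCl = 1/(1 + 1.622) = 0.3814.
Free chlorine required for 1.04 ppm HOCl: 1.04 / 0.3814 = 2.727 ppm.
FC to add: 2.727 − 0.6 = 2.127 mg/L as Cl₂.
Cl₂ equivalent: 2.127 mg/L × 327,000 L = 695.4 g.
Product at 56.9% available Cl: 695.4 / 0.569 = 1222 g.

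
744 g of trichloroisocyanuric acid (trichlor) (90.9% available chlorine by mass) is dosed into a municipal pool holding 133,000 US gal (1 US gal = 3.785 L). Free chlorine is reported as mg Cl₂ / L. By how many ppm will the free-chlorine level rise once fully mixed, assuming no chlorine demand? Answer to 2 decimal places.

1.34 ppm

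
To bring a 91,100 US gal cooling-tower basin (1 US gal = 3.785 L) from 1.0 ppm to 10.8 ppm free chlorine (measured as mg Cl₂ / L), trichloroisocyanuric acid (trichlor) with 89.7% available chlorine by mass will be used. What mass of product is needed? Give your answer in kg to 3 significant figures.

3.77 kg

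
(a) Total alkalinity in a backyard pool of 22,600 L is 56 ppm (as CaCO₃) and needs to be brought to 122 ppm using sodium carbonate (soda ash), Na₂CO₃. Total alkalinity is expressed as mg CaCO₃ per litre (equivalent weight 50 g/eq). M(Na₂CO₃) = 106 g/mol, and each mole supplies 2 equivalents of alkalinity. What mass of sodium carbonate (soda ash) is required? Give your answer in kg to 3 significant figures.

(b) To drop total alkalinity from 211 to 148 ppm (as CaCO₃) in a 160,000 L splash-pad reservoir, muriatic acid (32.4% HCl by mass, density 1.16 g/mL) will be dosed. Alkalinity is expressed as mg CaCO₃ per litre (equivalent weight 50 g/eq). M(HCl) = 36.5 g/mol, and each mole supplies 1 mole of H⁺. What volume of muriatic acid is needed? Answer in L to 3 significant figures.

(a) Alkalinity to add: (122 − 56) = 66 mg/L as CaCO₃ × 22,600 L = 1492 g as CaCO₃.
(a) Equivalents: 1492 g ÷ 50 g/eq = 29.83 eq.
(a) Each mole of Na₂CO₃ supplies 2 eq, so 29.83 / 2 = 14.92 mol.
(a) Mass: 14.92 mol × 106 g/mol = 1581 g.

(b) Alkalinity to neutralize: (211 − 148) = 63 mg/L as CaCO₃ × 160,000 L = 10,080 g as CaCO₃.
(b) Equivalents of H⁺ required: 10,080 ÷ 50 g/eq = 201.6 eq = 201.6 mol HCl.
(b) Mass of HCl: 201.6 × 36.5 = 7358 g.
(b) Mass of 32.4% solution: 7358 / 0.324 = 22,710 g.
(b) Volume: 22,710 g ÷ 1.16 g/mL = 19,580 mL.

(a) 1.58 kg; (b) 19.6 L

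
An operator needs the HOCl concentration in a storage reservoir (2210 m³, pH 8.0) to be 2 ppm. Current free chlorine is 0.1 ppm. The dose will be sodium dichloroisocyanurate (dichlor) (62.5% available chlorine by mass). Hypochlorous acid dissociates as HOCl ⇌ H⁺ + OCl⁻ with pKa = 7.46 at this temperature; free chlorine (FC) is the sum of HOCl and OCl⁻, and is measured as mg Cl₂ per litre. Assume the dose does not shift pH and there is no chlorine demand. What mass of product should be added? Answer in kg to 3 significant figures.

31.2 kg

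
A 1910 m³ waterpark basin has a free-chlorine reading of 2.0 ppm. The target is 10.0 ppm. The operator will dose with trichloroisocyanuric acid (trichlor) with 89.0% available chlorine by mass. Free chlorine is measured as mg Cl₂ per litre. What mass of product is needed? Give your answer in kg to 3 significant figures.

17.2 kg

Volume: 1910 m³ = 1,910,000 L.
Chlorine deficit: 10.0 − 2.0 = 8 ppm = 8 mg/L as Cl₂.
Cl₂ equivalent needed: 8 mg/L × 1,910,000 L = 15,280,000 mg = 15,280 g.
Product at 89.0% available chlorine: 15,280 / 0.89 = 17,170 g.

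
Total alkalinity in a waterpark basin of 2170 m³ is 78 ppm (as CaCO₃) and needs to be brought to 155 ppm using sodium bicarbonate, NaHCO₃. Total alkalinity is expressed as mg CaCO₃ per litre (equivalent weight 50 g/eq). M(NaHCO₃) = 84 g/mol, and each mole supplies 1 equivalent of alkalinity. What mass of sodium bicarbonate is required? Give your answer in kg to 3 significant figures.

281 kg

Volume: 2170 m³ = 2,170,000 L.
Alkalinity to add: (155 − 78) = 77 mg/L as CaCO₃ × 2,170,000 L = 167,100 g as CaCO₃.
Equivalents: 167,100 g ÷ 50 g/eq = 3342 eq.
NaHCO₃ supplies 1 eq per mole → 3342 mol.
Mass: 3342 mol × 84 g/mol = 280,700 g.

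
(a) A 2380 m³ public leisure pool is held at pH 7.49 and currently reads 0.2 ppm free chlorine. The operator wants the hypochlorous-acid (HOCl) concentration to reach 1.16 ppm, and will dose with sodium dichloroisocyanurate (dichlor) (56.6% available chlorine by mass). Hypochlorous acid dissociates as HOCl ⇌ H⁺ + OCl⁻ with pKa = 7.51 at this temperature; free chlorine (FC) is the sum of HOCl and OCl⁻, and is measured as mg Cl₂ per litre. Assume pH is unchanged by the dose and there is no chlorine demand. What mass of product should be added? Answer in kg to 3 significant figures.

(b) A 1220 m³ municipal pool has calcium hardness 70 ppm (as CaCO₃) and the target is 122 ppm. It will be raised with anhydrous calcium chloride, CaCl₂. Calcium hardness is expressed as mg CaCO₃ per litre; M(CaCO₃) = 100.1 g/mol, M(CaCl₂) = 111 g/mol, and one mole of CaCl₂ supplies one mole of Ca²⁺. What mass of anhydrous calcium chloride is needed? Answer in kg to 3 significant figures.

(a) Volume: 2380 m³ = 2,380,000 L.
(a) [OCl⁻]/[HOCl] = 10^(pH − pKa) = 10^(7.49 − 7.51) = 0.955; fraction as HOCl = 1/(1 + 0.955) = 0.5115.
(a) Free chlorine required for 1.16 ppm HOCl: 1.16 / 0.5115 = 2.268 ppm.
(a) FC to add: 2.268 − 0.2 = 2.068 mg/L as Cl₂.
(a) Cl₂ equivalent: 2.068 mg/L × 2,380,000 L = 4921 g.
(a) Product at 56.6% available Cl: 4921 / 0.566 = 8695 g.

(b) Volume: 1220 m³ = 1,220,000 L.
(b) Hardness to add: (122 − 70) = 52 mg/L as CaCO₃ × 1,220,000 L = 63,440 g as CaCO₃.
(b) Moles of Ca²⁺ (1 mol Ca²⁺ ≡ 1 mol CaCO₃): 63,440 / 100.1 g/mol = 633.8 mol.
(b) Mass of CaCl₂: 633.8 × 111 = 70,350 g.

(a) 8.69 kg; (b) 70.3 kg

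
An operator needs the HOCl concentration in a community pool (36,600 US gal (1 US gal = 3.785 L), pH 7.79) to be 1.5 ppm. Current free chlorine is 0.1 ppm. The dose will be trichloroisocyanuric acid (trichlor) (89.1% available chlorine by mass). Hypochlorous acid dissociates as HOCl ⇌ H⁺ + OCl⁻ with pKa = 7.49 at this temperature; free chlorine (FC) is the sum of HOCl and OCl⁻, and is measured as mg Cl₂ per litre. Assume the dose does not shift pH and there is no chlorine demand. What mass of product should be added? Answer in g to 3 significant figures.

683 g

Volume: 36,600 US gal × 3.785 L/gal = 138,531 L.
[OCl⁻]/[HOCl] = 10^(pH − pKa) = 10^(7.79 − 7.49) = 1.995; fraction as HOCl = 1/(1 + 1.995) = 0.3339.
Free chlorine required for 1.5 ppm HOCl: 1.5 / 0.3339 = 4.493 ppm.
FC to add: 4.493 − 0.1 = 4.393 mg/L as Cl₂.
Cl₂ equivalent: 4.393 mg/L × 138,531 L = 608.6 g.
Product at 89.1% available Cl: 608.6 / 0.891 = 683 g.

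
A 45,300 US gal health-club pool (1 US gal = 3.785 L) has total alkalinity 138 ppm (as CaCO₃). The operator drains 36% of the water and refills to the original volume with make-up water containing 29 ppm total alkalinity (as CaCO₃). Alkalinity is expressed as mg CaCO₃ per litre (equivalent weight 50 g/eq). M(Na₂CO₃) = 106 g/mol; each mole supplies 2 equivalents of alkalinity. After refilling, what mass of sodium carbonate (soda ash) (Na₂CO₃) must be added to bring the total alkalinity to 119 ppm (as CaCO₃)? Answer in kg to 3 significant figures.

3.68 kg

Volume: 45,300 US gal × 3.785 L/gal = 171,460 L.
After draining 36% and refilling: 138 × 0.64 + 29 × 0.36 = 98.76 ppm.
Deficit to target: 119 − 98.76 = 20.24 mg/L.
As CaCO₃: 20.24 mg/L × 171,460 L = 3470 g; ÷ 50 g/eq ÷ 2 = 34.7 mol Na₂CO₃.
Mass: 34.7 × 106 = 3679 g.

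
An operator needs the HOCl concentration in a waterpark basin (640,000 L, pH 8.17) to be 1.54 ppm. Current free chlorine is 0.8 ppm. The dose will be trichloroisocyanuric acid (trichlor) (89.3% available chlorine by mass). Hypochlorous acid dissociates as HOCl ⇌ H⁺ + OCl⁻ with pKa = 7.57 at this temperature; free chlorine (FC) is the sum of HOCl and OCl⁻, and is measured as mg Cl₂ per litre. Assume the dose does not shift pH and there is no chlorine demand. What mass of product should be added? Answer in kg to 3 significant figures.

4.92 kg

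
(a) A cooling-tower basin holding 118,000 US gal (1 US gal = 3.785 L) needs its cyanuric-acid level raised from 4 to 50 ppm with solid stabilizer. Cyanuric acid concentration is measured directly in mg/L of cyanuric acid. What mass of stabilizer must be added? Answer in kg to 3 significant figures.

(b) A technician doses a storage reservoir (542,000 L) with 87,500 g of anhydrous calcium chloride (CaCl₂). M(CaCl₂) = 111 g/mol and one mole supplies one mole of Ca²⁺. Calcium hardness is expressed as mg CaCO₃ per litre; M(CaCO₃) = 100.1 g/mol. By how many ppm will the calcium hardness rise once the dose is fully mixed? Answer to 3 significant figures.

(a) 20.5 kg; (b) 146 ppm

(a) Volume: 118,000 US gal × 3.785 L/gal = 446,630 L.
(a) CYA to add: (50 − 4) = 46 mg/L × 446,630 L = 20,540 g cyanuric acid.

(b) Moles of Ca²⁺: 87,500 g ÷ 111 g/mol = 788.3 mol.
(b) As CaCO₃: 788.3 mol × 100.1 g/mol = 78,910 g.
(b) Rise: 78,910 g / 542,000 L × 1000 = 145.6 mg/L.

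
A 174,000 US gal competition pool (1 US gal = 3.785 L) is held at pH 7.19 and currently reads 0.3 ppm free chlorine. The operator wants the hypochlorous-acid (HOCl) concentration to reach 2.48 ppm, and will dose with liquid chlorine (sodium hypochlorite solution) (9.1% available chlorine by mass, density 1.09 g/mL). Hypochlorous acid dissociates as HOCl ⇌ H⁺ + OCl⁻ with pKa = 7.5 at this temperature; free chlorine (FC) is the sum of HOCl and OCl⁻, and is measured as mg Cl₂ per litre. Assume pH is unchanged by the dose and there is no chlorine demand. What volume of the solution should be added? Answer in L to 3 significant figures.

Volume: 174,000 US gal × 3.785 L/gal = 658,590 L.
[OCl⁻]/[HOCl] = 10^(pH − pKa) = 10^(7.19 − 7.5) = 0.4898; fraction as HOCl = 1/(1 + 0.4898) = 0.6712.
Free chlorine required for 2.48 ppm HOCl: 2.48 / 0.6712 = 3.695 ppm.
FC to add: 3.695 − 0.3 = 3.395 mg/L as Cl₂.
Cl₂ equivalent: 3.395 mg/L × 658,590 L = 2236 g.
Product at 9.1% available Cl: 2236 / 0.091 = 24,570 g.
Volume: 24,570 g ÷ 1.09 g/mL = 22,540 mL.

22.5 L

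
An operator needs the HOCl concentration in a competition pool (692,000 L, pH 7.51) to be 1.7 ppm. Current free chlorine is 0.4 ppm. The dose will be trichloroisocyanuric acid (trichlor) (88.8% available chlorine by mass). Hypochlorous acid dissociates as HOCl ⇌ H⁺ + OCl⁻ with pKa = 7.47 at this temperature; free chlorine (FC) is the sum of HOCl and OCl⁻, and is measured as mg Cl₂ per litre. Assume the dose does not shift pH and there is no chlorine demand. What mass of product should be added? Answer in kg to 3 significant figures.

2.47 kg

[OCl⁻]/[HOCl] = 10^(pH − pKa) = 10^(7.51 − 7.47) = 1.096; fraction as HOCl = 1/(1 + 1.096) = 0.477.
Free chlorine required for 1.7 ppm HOCl: 1.7 / 0.477 = 3.564 ppm.
FC to add: 3.564 − 0.4 = 3.164 mg/L as Cl₂.
Cl₂ equivalent: 3.164 mg/L × 692,000 L = 2189 g.
Product at 88.8% available Cl: 2189 / 0.888 = 2466 g.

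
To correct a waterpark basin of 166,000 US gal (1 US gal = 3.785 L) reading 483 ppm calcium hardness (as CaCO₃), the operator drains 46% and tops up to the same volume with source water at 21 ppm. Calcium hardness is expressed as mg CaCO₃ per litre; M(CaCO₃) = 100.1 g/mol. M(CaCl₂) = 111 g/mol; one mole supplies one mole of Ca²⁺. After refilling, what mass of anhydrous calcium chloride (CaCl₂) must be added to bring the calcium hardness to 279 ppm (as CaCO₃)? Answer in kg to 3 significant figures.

5.94 kg

Volume: 166,000 US gal × 3.785 L/gal = 628,310 L.
After draining 46% and refilling: 483 × 0.54 + 21 × 0.46 = 270.48 ppm.
Deficit to target: 279 − 270.48 = 8.52 mg/L.
As CaCO₃: 8.52 mg/L × 628,310 L = 5353 g; ÷ 100.1 = 53.48 mol Ca²⁺.
Mass: 53.48 × 111 = 5936 g.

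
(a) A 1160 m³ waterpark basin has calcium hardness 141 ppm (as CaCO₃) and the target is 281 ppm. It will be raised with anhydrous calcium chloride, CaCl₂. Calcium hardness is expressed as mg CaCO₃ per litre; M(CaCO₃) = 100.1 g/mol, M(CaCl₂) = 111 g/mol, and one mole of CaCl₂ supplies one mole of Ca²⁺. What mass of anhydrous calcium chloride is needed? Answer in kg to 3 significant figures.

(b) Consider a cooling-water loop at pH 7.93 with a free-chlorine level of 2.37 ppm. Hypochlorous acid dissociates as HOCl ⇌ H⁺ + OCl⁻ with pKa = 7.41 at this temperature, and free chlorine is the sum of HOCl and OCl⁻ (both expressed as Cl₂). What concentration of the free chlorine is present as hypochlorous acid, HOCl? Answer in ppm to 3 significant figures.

(a) Volume: 1160 m³ = 1,160,000 L.
(a) Hardness to add: (281 − 141) = 140 mg/L as CaCO₃ × 1,160,000 L = 162,400 g as CaCO₃.
(a) Moles of Ca²⁺ (1 mol Ca²⁺ ≡ 1 mol CaCO₃): 162,400 / 100.1 g/mol = 1622 mol.
(a) Mass of CaCl₂: 1622 × 111 = 180,100 g.

(b) [OCl⁻]/[HOCl] = 10^(pH − pKa) = 10^(7.93 − 7.41) = 10^0.52 = 3.311.
(b) Fraction as HOCl = 1 / (1 + 3.311) = 0.2319.
(b) HOCl = 0.2319 × 2.37 ppm = 0.5497 ppm.

(a) 180 kg; (b) 0.550 ppm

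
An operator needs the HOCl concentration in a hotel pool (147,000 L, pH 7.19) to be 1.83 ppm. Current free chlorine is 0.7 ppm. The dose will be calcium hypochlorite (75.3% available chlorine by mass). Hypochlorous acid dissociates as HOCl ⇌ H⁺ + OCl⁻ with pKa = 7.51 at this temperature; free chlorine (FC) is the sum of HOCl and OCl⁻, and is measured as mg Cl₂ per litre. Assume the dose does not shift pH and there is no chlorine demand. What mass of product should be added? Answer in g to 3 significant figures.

392 g

[OCl⁻]/[HOCl] = 10^(pH − pKa) = 10^(7.19 − 7.51) = 0.4786; fraction as HOCl = 1/(1 + 0.4786) = 0.6763.
Free chlorine required for 1.83 ppm HOCl: 1.83 / 0.6763 = 2.706 ppm.
FC to add: 2.706 − 0.7 = 2.006 mg/L as Cl₂.
Cl₂ equivalent: 2.006 mg/L × 147,000 L = 294.9 g.
Product at 75.3% available Cl: 294.9 / 0.753 = 391.6 g.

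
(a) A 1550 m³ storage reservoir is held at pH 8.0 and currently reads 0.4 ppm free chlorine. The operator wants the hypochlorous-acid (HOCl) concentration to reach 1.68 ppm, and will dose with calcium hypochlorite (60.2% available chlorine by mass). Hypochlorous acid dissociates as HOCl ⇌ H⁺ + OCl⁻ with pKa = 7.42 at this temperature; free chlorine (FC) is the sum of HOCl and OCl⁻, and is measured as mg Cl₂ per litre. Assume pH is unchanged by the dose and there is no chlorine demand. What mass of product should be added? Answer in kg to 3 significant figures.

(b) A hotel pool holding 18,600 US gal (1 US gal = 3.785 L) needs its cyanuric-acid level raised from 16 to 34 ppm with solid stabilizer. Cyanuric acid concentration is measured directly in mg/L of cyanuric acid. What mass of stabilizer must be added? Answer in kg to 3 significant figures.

(a) Volume: 1550 m³ = 1,550,000 L.
(a) [OCl⁻]/[HOCl] = 10^(pH − pKa) = 10^(8.0 − 7.42) = 3.802; fraction as HOCl = 1/(1 + 3.802) = 0.2083.
(a) Free chlorine required for 1.68 ppm HOCl: 1.68 / 0.2083 = 8.067 ppm.
(a) FC to add: 8.067 − 0.4 = 7.667 mg/L as Cl₂.
(a) Cl₂ equivalent: 7.667 mg/L × 1,550,000 L = 11,880 g.
(a) Product at 60.2% available Cl: 11,880 / 0.602 = 19,740 g.

(b) Volume: 18,600 US gal × 3.785 L/gal = 70,401 L.
(b) CYA to add: (34 − 16) = 18 mg/L × 70,401 L = 1267 g cyanuric acid.

(a) 19.7 kg; (b) 1.27 kg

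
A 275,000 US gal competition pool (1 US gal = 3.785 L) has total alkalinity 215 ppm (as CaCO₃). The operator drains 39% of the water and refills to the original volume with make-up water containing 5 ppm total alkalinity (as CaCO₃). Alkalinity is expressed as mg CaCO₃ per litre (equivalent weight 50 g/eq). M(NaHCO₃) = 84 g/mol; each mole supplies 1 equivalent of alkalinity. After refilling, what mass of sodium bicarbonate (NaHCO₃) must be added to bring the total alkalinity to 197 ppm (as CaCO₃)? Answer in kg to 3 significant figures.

112 kg

Volume: 275,000 US gal × 3.785 L/gal = 1,040,875 L.
After draining 39% and refilling: 215 × 0.61 + 5 × 0.39 = 133.1 ppm.
Deficit to target: 197 − 133.1 = 63.9 mg/L.
As CaCO₃: 63.9 mg/L × 1,040,875 L = 66,510 g; ÷ 50 g/eq ÷ 1 = 1330 mol NaHCO₃.
Mass: 1330 × 84 = 111,700 g.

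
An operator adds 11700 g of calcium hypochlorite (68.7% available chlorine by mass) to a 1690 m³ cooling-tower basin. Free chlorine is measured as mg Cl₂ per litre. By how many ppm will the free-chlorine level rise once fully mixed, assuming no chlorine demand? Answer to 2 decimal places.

4.76 ppm

Volume: 1690 m³ = 1,690,000 L.
Available chlorine delivered: 11,700 g × 0.687 = 8038 g as Cl₂.
Concentration rise: 8038 g / 1,690,000 L = 4.756 mg/L = 4.76 ppm.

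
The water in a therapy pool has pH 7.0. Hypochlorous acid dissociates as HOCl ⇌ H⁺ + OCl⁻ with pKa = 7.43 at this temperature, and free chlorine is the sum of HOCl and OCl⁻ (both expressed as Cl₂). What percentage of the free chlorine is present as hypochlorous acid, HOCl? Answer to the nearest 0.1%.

[OCl⁻]/[HOCl] = 10^(pH − pKa) = 10^(7.0 − 7.43) = 10^-0.43 = 0.3715.
Fraction as HOCl = 1 / (1 + 0.3715) = 0.7291.

72.9%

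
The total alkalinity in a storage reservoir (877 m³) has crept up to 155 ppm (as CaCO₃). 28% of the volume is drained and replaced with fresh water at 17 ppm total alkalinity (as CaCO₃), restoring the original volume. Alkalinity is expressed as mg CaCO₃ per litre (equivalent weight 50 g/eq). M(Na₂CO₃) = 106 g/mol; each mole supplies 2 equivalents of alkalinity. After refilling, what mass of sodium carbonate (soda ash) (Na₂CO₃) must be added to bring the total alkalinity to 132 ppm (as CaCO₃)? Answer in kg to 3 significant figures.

14.5 kg

Volume: 877 m³ = 877,000 L.
After draining 28% and refilling: 155 × 0.72 + 17 × 0.28 = 116.36 ppm.
Deficit to target: 132 − 116.36 = 15.64 mg/L.
As CaCO₃: 15.64 mg/L × 877,000 L = 13,720 g; ÷ 50 g/eq ÷ 2 = 137.2 mol Na₂CO₃.
Mass: 137.2 × 106 = 14,540 g.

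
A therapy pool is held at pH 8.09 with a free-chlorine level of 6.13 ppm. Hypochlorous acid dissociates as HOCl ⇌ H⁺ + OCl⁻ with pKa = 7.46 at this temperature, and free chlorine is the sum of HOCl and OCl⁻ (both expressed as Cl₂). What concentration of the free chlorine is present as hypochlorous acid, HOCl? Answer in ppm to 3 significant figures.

1.16 ppm

[OCl⁻]/[HOCl] = 10^(pH − pKa) = 10^(8.09 − 7.46) = 10^0.63 = 4.266.
Fraction as HOCl = 1 / (1 + 4.266) = 0.1899.
HOCl = 0.1899 × 6.13 ppm = 1.164 ppm.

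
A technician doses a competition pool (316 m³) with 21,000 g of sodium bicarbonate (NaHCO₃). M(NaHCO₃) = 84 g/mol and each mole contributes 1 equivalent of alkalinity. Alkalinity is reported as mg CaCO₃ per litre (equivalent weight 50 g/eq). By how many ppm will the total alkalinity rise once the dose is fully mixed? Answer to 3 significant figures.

39.6 ppm

Volume: 316 m³ = 316,000 L.
Moles of NaHCO₃: 21,000 g ÷ 84 g/mol = 250 mol → 250 eq of alkalinity.
As CaCO₃: 250 eq × 50 g/eq = 12,500 g.
Rise: 12,500 g / 316,000 L × 1000 = 39.56 mg/L.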